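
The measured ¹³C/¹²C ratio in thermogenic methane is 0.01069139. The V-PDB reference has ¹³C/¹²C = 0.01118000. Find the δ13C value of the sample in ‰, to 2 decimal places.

-43.70‰

δ13C = (R_sample / R_standard − 1) × 1000
R_sample / R_standard = 0.01069139 / 0.01118000 = 0.956296
δ13C = (0.956296 − 1) × 1000 = -43.704‰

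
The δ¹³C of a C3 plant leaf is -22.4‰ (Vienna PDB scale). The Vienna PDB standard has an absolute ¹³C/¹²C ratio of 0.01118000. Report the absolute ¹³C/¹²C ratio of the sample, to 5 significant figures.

0.010930

R_sample = R_standard × (δ¹³C/1000 + 1)
R_sample = 0.01118000 × (-22.4/1000 + 1) = 0.01118000 × 0.977600
R_sample = 0.0109296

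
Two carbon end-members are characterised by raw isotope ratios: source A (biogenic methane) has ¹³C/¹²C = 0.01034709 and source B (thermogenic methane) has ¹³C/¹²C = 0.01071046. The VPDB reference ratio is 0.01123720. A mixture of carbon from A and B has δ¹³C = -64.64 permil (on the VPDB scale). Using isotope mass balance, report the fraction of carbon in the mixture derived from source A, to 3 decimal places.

0.549

δ_A = (0.01034709/0.01123720 − 1)×1000 = (0.920789 − 1)×1000 = -79.211 permil
δ_B = (0.01071046/0.01123720 − 1)×1000 = (0.953125 − 1)×1000 = -46.875 permil
f_A = (δ_mix − δ_B)/(δ_A − δ_B) = (-64.64 − (-46.875))/(-79.211 − (-46.875))
f_A = -17.765 / -32.336 = 0.5494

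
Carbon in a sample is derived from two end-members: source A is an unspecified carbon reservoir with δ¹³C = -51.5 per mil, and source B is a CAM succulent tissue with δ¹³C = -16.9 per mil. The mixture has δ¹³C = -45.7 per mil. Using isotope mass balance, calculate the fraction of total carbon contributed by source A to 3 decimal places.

0.832

δ_mix = f_A·δ_A + (1 − f_A)·δ_B  ⇒  f_A = (δ_mix − δ_B)/(δ_A − δ_B)
f_A = (-45.7 − (-16.9)) / (-51.5 − (-16.9))
f_A = -28.8 / -34.6 = 0.8324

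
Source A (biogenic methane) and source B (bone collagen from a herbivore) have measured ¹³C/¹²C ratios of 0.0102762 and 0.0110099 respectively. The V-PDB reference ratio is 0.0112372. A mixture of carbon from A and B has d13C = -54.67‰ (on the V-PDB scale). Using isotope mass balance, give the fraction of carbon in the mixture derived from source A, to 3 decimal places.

δ_A = (0.0102762/0.0112372 − 1)×1000 = (0.914480 − 1)×1000 = -85.520‰
δ_B = (0.0110099/0.0112372 − 1)×1000 = (0.979773 − 1)×1000 = -20.227‰
f_A = (δ_mix − δ_B)/(δ_A − δ_B) = (-54.67 − (-20.227))/(-85.520 − (-20.227))
f_A = -34.443 / -65.292 = 0.5275

0.528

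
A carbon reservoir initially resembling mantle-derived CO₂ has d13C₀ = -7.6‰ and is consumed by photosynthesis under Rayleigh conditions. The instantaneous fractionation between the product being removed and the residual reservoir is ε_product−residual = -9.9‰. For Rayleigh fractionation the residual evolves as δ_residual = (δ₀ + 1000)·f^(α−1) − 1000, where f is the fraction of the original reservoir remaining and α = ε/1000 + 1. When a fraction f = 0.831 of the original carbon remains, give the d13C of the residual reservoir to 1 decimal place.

Rayleigh residual: δ_res = (δ₀ + 1000)·f^(α−1) − 1000
α = ε/1000 + 1 = 0.99010, so α − 1 = -0.00990
f^(α−1) = 0.831^(-0.00990) = 1.001834
δ_res = (-7.6 + 1000) × 1.001834 − 1000 = 994.220 − 1000 = -5.78‰

-5.8‰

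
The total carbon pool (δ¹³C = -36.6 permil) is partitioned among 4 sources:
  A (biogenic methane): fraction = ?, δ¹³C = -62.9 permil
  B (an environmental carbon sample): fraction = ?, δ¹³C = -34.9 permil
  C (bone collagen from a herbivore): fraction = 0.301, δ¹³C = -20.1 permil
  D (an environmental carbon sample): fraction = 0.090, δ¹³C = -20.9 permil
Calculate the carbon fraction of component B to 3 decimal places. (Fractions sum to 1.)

Let f_B and f_A be the unknown fractions; fractions sum to 1 so f_B + f_A = 0.609.
Mass balance: Σ fᵢ·δᵢ = δ_bulk ⇒ f_B·(-34.9) + f_A·(-62.9) = -36.6 − (-7.931) = -28.669
Substitute f_A = 0.609 − f_B:
f_B·(-34.9 − -62.9) = -28.669 − 0.609×(-62.9) = 9.637
f_B = 9.637 / 28.0 = 0.3442

0.344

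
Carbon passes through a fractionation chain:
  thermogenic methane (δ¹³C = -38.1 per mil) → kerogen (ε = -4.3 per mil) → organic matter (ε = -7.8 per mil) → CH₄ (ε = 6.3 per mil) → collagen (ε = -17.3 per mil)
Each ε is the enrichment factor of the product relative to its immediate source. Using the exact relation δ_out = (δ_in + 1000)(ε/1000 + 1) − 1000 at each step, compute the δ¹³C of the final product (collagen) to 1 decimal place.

step 1: δ = (-38.10 + 1000)·(-4.3/1000 + 1) − 1000 = -42.24 per mil
step 2: δ = (-42.24 + 1000)·(-7.8/1000 + 1) − 1000 = -49.71 per mil
step 3: δ = (-49.71 + 1000)·(6.3/1000 + 1) − 1000 = -43.72 per mil
step 4: δ = (-43.72 + 1000)·(-17.3/1000 + 1) − 1000 = -60.26 per mil

-60.3 per mil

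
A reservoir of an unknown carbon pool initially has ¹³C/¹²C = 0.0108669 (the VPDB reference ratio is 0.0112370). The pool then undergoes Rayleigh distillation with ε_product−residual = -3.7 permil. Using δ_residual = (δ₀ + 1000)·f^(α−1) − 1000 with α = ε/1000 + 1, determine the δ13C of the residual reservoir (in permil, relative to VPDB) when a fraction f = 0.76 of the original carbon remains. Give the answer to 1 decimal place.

δ₀ = (0.0108669/0.0112370 − 1)×1000 = (0.967064 − 1)×1000 = -32.936 permil
α − 1 = ε/1000 = -0.0037
f^(α−1) = 0.76^(-0.0037) = 1.001016
δ_res = (-32.936 + 1000) × 1.001016 − 1000 = 968.047 − 1000 = -31.95 permil

-32.0 permil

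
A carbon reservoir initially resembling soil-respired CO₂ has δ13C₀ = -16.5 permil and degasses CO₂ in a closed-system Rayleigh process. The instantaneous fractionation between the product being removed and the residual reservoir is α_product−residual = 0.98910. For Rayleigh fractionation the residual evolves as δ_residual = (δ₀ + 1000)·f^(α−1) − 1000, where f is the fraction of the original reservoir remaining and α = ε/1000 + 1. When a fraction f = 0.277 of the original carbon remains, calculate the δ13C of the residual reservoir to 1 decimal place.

-2.6 permil

Rayleigh residual: δ_res = (δ₀ + 1000)·f^(α−1) − 1000
α − 1 = -0.01090
f^(α−1) = 0.277^(-0.01090) = 1.014091
δ_res = (-16.5 + 1000) × 1.014091 − 1000 = 997.359 − 1000 = -2.64 permil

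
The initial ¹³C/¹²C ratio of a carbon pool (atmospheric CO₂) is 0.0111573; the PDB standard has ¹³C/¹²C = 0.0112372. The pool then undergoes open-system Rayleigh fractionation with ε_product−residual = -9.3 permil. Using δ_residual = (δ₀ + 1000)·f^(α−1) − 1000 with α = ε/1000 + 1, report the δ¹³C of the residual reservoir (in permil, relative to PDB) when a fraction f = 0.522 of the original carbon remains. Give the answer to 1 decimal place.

δ₀ = (0.0111573/0.0112372 − 1)×1000 = (0.992890 − 1)×1000 = -7.110 permil
α − 1 = ε/1000 = -0.0093
f^(α−1) = 0.522^(-0.0093) = 1.006064
δ_res = (-7.110 + 1000) × 1.006064 − 1000 = 998.911 − 1000 = -1.09 permil

-1.1 permil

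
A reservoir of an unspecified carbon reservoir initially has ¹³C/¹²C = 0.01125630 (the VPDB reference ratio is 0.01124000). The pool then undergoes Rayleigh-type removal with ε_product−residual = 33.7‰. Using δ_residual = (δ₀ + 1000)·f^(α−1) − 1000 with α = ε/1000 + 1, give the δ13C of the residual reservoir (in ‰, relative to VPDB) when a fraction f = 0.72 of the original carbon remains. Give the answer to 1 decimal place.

δ₀ = (0.01125630/0.01124000 − 1)×1000 = (1.001450 − 1)×1000 = 1.450‰
α − 1 = ε/1000 = 0.0337
f^(α−1) = 0.72^(0.0337) = 0.988990
δ_res = (1.450 + 1000) × 0.988990 − 1000 = 990.425 − 1000 = -9.58‰

-9.6‰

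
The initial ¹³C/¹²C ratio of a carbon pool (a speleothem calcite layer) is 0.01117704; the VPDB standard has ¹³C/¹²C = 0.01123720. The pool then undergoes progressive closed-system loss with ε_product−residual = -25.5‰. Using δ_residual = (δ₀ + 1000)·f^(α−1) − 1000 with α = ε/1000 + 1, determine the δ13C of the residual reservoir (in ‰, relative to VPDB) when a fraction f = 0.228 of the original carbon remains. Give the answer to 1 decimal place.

δ₀ = (0.01117704/0.01123720 − 1)×1000 = (0.994646 − 1)×1000 = -5.354‰
α − 1 = ε/1000 = -0.0255
f^(α−1) = 0.228^(-0.0255) = 1.038419
δ_res = (-5.354 + 1000) × 1.038419 − 1000 = 1032.860 − 1000 = 32.86‰

32.9‰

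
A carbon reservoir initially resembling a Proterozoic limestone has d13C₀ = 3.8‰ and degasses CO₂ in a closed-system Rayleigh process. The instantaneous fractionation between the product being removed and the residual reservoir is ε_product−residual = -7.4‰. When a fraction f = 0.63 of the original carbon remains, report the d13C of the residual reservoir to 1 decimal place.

7.2‰

Rayleigh residual: δ_res = (δ₀ + 1000)·f^(α−1) − 1000
α = ε/1000 + 1 = 0.99260, so α − 1 = -0.00740
f^(α−1) = 0.63^(-0.00740) = 1.003425
δ_res = (3.8 + 1000) × 1.003425 − 1000 = 1007.238 − 1000 = 7.24‰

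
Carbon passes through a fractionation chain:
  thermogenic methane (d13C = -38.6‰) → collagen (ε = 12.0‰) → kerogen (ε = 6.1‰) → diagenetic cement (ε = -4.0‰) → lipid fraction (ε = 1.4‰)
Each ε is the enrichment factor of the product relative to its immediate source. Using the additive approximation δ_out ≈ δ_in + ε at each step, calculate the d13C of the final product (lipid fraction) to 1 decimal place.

step 1: δ ≈ -38.6 + (12.0) = -26.6‰
step 2: δ ≈ -26.6 + (6.1) = -20.5‰
step 3: δ ≈ -20.5 + (-4.0) = -24.5‰
step 4: δ ≈ -24.5 + (1.4) = -23.1‰

-23.1‰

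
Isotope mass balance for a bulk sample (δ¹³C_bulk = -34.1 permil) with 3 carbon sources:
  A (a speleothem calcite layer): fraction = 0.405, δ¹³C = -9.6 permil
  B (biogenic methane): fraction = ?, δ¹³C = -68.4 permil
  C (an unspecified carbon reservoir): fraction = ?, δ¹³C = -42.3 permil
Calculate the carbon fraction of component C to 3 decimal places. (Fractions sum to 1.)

0.402

Let f_C and f_B be the unknown fractions; fractions sum to 1 so f_C + f_B = 0.595.
Mass balance: Σ fᵢ·δᵢ = δ_bulk ⇒ f_C·(-42.3) + f_B·(-68.4) = -34.1 − (-3.888) = -30.212
Substitute f_B = 0.595 − f_C:
f_C·(-42.3 − -68.4) = -30.212 − 0.595×(-68.4) = 10.486
f_C = 10.486 / 26.1 = 0.4018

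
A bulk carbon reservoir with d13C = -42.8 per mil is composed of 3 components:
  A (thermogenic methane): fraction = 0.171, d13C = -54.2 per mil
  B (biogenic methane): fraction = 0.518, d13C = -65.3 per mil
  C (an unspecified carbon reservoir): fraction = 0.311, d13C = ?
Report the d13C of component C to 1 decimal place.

Isotope mass balance: δ_bulk = Σ fᵢ·δᵢ.
-42.8 = 0.171×(-54.2) + 0.518×(-65.3) + 0.311×δ_C
0.311·δ_C = -42.8 − (-43.094) = 0.294
δ_C = 0.294 / 0.311 = 0.94 per mil

0.9 per mil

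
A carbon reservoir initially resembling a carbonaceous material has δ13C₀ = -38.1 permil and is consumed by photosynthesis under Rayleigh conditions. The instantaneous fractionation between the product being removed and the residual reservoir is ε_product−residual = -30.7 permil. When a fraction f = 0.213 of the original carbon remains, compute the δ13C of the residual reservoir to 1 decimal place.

Rayleigh residual: δ_res = (δ₀ + 1000)·f^(α−1) − 1000
α = ε/1000 + 1 = 0.96930, so α − 1 = -0.03070
f^(α−1) = 0.213^(-0.03070) = 1.048621
δ_res = (-38.1 + 1000) × 1.048621 − 1000 = 1008.669 − 1000 = 8.67 permil

8.7 permil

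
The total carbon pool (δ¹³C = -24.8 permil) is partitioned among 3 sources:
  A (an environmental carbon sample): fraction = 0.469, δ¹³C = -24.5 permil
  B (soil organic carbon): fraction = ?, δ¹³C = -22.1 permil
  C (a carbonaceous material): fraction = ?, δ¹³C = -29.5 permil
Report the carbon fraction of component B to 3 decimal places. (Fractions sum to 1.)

Let f_B and f_C be the unknown fractions; fractions sum to 1 so f_B + f_C = 0.531.
Mass balance: Σ fᵢ·δᵢ = δ_bulk ⇒ f_B·(-22.1) + f_C·(-29.5) = -24.8 − (-11.490) = -13.310
Substitute f_C = 0.531 − f_B:
f_B·(-22.1 − -29.5) = -13.310 − 0.531×(-29.5) = 2.355
f_B = 2.355 / 7.4 = 0.3182

0.318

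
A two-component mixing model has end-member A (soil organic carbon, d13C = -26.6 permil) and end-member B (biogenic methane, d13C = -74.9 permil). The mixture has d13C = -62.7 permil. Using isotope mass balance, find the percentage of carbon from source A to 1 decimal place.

δ_mix = f_A·δ_A + (1 − f_A)·δ_B  ⇒  f_A = (δ_mix − δ_B)/(δ_A − δ_B)
f_A = (-62.7 − (-74.9)) / (-26.6 − (-74.9))
f_A = 12.2 / 48.3 = 0.2526

25.3%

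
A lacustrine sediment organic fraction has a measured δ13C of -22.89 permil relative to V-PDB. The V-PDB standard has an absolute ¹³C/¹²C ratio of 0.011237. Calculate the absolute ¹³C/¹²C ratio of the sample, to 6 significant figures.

0.0109798

R_sample = R_standard × (δ13C/1000 + 1)
R_sample = 0.011237 × (-22.89/1000 + 1) = 0.011237 × 0.977110
R_sample = 0.0109798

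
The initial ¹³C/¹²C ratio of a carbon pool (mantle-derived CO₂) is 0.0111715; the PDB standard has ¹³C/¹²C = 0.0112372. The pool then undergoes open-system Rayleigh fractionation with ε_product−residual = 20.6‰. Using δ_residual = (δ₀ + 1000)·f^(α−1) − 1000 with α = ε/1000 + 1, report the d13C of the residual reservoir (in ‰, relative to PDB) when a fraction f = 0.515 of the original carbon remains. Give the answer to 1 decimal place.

δ₀ = (0.0111715/0.0112372 − 1)×1000 = (0.994153 − 1)×1000 = -5.847‰
α − 1 = ε/1000 = 0.0206
f^(α−1) = 0.515^(0.0206) = 0.986423
δ_res = (-5.847 + 1000) × 0.986423 − 1000 = 980.656 − 1000 = -19.34‰

-19.3‰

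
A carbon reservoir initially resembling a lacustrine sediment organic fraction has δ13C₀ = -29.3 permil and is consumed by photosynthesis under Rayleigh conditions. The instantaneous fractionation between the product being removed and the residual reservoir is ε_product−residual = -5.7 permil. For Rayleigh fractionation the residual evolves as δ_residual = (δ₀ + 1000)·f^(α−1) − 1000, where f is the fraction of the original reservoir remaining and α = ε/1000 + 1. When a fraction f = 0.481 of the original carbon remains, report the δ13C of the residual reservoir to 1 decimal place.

-25.2 permil

Rayleigh residual: δ_res = (δ₀ + 1000)·f^(α−1) − 1000
α = ε/1000 + 1 = 0.99430, so α − 1 = -0.00570
f^(α−1) = 0.481^(-0.00570) = 1.004180
δ_res = (-29.3 + 1000) × 1.004180 − 1000 = 974.758 − 1000 = -25.24 permil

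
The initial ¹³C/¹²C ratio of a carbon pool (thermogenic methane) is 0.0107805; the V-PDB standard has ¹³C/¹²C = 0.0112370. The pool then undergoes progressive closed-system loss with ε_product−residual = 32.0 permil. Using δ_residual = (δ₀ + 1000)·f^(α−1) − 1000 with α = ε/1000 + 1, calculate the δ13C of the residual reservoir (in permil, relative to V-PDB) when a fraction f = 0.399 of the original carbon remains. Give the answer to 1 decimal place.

-68.4 permil

δ₀ = (0.0107805/0.0112370 − 1)×1000 = (0.959375 − 1)×1000 = -40.625 permil
α − 1 = ε/1000 = 0.0320
f^(α−1) = 0.399^(0.0320) = 0.971027
δ_res = (-40.625 + 1000) × 0.971027 − 1000 = 931.579 − 1000 = -68.42 permil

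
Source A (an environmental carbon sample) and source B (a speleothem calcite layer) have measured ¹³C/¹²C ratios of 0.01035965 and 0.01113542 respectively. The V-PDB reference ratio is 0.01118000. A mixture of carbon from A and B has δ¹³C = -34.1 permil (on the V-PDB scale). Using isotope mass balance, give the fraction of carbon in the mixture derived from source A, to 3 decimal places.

0.434

δ_A = (0.01035965/0.01118000 − 1)×1000 = (0.926623 − 1)×1000 = -73.377 permil
δ_B = (0.01113542/0.01118000 − 1)×1000 = (0.996013 − 1)×1000 = -3.987 permil
f_A = (δ_mix − δ_B)/(δ_A − δ_B) = (-34.1 − (-3.987))/(-73.377 − (-3.987))
f_A = -30.113 / -69.389 = 0.4340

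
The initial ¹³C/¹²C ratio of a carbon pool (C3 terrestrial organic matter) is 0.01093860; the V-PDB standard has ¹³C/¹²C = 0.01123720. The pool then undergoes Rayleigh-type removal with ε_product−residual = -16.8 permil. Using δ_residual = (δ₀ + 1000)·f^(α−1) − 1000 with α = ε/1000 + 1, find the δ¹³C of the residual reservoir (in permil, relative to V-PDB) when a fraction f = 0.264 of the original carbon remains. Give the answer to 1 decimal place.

δ₀ = (0.01093860/0.01123720 − 1)×1000 = (0.973428 − 1)×1000 = -26.572 permil
α − 1 = ε/1000 = -0.0168
f^(α−1) = 0.264^(-0.0168) = 1.022627
δ_res = (-26.572 + 1000) × 1.022627 − 1000 = 995.453 − 1000 = -4.55 permil

-4.5 permil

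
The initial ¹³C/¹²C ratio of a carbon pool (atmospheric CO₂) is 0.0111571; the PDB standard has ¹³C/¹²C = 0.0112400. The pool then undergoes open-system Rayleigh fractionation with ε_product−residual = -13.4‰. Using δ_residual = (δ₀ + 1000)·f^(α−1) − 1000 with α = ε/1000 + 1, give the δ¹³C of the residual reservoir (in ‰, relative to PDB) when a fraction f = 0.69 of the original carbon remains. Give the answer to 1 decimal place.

-2.4‰

δ₀ = (0.0111571/0.0112400 − 1)×1000 = (0.992625 − 1)×1000 = -7.375‰
α − 1 = ε/1000 = -0.0134
f^(α−1) = 0.69^(-0.0134) = 1.004985
δ_res = (-7.375 + 1000) × 1.004985 − 1000 = 997.572 − 1000 = -2.43‰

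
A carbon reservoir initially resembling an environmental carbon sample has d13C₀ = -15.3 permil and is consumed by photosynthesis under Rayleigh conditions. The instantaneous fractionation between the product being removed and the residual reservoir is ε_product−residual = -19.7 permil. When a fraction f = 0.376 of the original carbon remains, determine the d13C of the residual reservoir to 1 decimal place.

3.9 permil

Rayleigh residual: δ_res = (δ₀ + 1000)·f^(α−1) − 1000
α = ε/1000 + 1 = 0.98030, so α − 1 = -0.01970
f^(α−1) = 0.376^(-0.01970) = 1.019457
δ_res = (-15.3 + 1000) × 1.019457 − 1000 = 1003.859 − 1000 = 3.86 permil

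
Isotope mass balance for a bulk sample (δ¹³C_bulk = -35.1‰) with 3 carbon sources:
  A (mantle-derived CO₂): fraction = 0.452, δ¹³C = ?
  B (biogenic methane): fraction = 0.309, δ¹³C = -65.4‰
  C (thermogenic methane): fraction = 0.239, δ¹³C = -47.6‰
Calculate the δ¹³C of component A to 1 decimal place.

-7.8‰

Isotope mass balance: δ_bulk = Σ fᵢ·δᵢ.
-35.1 = 0.452×δ_A + 0.309×(-65.4) + 0.239×(-47.6)
0.452·δ_A = -35.1 − (-31.585) = -3.515
δ_A = -3.515 / 0.452 = -7.78‰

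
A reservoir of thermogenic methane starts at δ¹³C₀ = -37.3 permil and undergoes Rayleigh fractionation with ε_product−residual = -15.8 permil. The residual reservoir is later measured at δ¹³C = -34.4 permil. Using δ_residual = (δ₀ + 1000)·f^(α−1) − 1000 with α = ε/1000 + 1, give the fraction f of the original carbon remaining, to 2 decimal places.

α − 1 = ε/1000 = -0.0158
(δ_res + 1000)/(δ₀ + 1000) = (-34.4 + 1000)/(-37.3 + 1000) = 965.6/962.7 = 1.003012
f = 1.003012^(1/-0.0158) = exp(ln(1.003012)/-0.0158) = exp(0.00301/-0.0158)
f = exp(-0.1904) = 0.8267

0.83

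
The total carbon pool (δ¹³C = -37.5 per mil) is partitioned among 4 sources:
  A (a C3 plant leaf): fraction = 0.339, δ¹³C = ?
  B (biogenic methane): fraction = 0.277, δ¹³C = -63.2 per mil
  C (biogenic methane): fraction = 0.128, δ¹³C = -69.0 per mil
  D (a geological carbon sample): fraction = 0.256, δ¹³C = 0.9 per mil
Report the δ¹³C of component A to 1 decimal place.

Isotope mass balance: δ_bulk = Σ fᵢ·δᵢ.
-37.5 = 0.339×δ_A + 0.277×(-63.2) + 0.128×(-69.0) + 0.256×(0.9)
0.339·δ_A = -37.5 − (-26.108) = -11.392
δ_A = -11.392 / 0.339 = -33.60 per mil

-33.6 per mil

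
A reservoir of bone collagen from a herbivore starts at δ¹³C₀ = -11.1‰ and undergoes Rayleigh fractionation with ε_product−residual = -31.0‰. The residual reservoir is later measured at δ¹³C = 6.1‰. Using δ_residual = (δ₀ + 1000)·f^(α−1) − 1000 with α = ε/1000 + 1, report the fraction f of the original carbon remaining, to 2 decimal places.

α − 1 = ε/1000 = -0.0310
(δ_res + 1000)/(δ₀ + 1000) = (6.1 + 1000)/(-11.1 + 1000) = 1006.1/988.9 = 1.017393
f = 1.017393^(1/-0.0310) = exp(ln(1.017393)/-0.0310) = exp(0.01724/-0.0310)
f = exp(-0.5562) = 0.5734

0.57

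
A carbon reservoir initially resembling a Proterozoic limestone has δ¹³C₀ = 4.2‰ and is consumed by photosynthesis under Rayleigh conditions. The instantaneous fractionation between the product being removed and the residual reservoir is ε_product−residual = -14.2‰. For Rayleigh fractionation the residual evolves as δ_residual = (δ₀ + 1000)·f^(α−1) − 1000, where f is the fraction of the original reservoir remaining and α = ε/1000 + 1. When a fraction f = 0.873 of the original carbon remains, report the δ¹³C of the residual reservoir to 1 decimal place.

Rayleigh residual: δ_res = (δ₀ + 1000)·f^(α−1) − 1000
α = ε/1000 + 1 = 0.98580, so α − 1 = -0.01420
f^(α−1) = 0.873^(-0.01420) = 1.001931
δ_res = (4.2 + 1000) × 1.001931 − 1000 = 1006.139 − 1000 = 6.14‰

6.1‰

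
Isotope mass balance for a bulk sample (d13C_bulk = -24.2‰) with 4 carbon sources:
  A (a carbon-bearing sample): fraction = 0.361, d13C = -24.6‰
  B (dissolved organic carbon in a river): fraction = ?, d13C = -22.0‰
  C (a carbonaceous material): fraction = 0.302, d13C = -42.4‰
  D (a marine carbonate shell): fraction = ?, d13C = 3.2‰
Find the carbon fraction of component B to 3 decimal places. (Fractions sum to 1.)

0.143

Let f_B and f_D be the unknown fractions; fractions sum to 1 so f_B + f_D = 0.337.
Mass balance: Σ fᵢ·δᵢ = δ_bulk ⇒ f_B·(-22.0) + f_D·(3.2) = -24.2 − (-21.685) = -2.515
Substitute f_D = 0.337 − f_B:
f_B·(-22.0 − 3.2) = -2.515 − 0.337×(3.2) = -3.593
f_B = -3.593 / -25.2 = 0.1426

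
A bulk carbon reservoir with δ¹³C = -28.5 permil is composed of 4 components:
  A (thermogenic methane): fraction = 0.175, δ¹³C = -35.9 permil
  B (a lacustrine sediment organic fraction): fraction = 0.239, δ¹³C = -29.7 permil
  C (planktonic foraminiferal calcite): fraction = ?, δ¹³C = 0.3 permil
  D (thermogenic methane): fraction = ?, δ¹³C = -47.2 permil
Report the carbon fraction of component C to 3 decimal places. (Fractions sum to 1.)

Let f_C and f_D be the unknown fractions; fractions sum to 1 so f_C + f_D = 0.586.
Mass balance: Σ fᵢ·δᵢ = δ_bulk ⇒ f_C·(0.3) + f_D·(-47.2) = -28.5 − (-13.381) = -15.119
Substitute f_D = 0.586 − f_C:
f_C·(0.3 − -47.2) = -15.119 − 0.586×(-47.2) = 12.540
f_C = 12.540 / 47.5 = 0.2640

0.264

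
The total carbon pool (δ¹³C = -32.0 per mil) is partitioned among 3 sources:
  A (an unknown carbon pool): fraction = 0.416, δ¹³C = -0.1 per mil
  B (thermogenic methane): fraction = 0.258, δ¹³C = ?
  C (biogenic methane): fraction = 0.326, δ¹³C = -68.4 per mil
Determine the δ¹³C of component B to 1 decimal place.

Isotope mass balance: δ_bulk = Σ fᵢ·δᵢ.
-32.0 = 0.416×(-0.1) + 0.258×δ_B + 0.326×(-68.4)
0.258·δ_B = -32.0 − (-22.340) = -9.660
δ_B = -9.660 / 0.258 = -37.44 per mil

-37.4 per mil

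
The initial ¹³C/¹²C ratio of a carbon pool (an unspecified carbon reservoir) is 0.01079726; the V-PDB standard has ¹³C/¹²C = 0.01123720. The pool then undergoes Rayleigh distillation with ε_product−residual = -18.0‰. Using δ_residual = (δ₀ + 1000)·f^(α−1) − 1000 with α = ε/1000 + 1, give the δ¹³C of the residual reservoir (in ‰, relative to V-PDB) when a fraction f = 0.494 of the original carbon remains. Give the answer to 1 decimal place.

δ₀ = (0.01079726/0.01123720 − 1)×1000 = (0.960850 − 1)×1000 = -39.150‰
α − 1 = ε/1000 = -0.0180
f^(α−1) = 0.494^(-0.0180) = 1.012775
δ_res = (-39.150 + 1000) × 1.012775 − 1000 = 973.124 − 1000 = -26.88‰

-26.9‰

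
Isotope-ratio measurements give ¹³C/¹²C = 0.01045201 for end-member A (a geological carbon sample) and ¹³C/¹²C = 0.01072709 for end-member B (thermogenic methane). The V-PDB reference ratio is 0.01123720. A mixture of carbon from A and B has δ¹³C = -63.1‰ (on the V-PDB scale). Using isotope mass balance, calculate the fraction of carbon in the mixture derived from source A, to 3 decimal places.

0.723

δ_A = (0.01045201/0.01123720 − 1)×1000 = (0.930126 − 1)×1000 = -69.874‰
δ_B = (0.01072709/0.01123720 − 1)×1000 = (0.954605 − 1)×1000 = -45.395‰
f_A = (δ_mix − δ_B)/(δ_A − δ_B) = (-63.1 − (-45.395))/(-69.874 − (-45.395))
f_A = -17.705 / -24.479 = 0.7233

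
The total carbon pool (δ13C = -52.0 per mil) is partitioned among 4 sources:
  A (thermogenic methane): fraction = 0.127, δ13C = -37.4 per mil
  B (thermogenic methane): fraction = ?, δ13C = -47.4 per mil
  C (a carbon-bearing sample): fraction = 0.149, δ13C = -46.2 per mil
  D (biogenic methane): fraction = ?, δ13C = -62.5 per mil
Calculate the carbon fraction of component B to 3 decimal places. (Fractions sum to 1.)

Let f_B and f_D be the unknown fractions; fractions sum to 1 so f_B + f_D = 0.724.
Mass balance: Σ fᵢ·δᵢ = δ_bulk ⇒ f_B·(-47.4) + f_D·(-62.5) = -52.0 − (-11.634) = -40.366
Substitute f_D = 0.724 − f_B:
f_B·(-47.4 − -62.5) = -40.366 − 0.724×(-62.5) = 4.884
f_B = 4.884 / 15.1 = 0.3234

0.323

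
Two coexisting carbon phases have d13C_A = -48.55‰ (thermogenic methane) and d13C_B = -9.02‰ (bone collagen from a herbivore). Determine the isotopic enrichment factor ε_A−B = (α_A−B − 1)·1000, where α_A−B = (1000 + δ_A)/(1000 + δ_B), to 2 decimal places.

α_A−B = (1000 + -48.55) / (1000 + -9.02) = 951.45 / 990.98 = 0.960110
ε_A−B = (0.960110 − 1) × 1000 = -39.890‰
(The approximation ε ≈ δ_A − δ_B would give -39.53‰.)

-39.89‰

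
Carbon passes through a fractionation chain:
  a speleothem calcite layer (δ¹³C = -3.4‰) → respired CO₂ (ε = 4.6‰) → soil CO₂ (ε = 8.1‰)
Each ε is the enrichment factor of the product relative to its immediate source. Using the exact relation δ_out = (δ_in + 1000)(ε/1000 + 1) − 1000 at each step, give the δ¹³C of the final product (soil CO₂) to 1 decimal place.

9.3‰

step 1: δ = (-3.40 + 1000)·(4.6/1000 + 1) − 1000 = 1.18‰
step 2: δ = (1.18 + 1000)·(8.1/1000 + 1) − 1000 = 9.29‰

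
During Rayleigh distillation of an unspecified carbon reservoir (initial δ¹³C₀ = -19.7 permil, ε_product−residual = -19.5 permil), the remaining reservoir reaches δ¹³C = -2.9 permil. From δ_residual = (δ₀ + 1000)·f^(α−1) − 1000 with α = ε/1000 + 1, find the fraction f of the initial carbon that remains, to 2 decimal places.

0.42

α − 1 = ε/1000 = -0.0195
(δ_res + 1000)/(δ₀ + 1000) = (-2.9 + 1000)/(-19.7 + 1000) = 997.1/980.3 = 1.017138
f = 1.017138^(1/-0.0195) = exp(ln(1.017138)/-0.0195) = exp(0.01699/-0.0195)
f = exp(-0.8714) = 0.4184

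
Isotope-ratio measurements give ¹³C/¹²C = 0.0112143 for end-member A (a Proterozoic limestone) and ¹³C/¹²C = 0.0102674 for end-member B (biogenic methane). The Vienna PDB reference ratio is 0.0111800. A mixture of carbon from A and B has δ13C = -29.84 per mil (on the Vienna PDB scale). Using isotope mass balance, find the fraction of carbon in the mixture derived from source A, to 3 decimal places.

0.611

δ_A = (0.0112143/0.0111800 − 1)×1000 = (1.003068 − 1)×1000 = 3.068 per mil
δ_B = (0.0102674/0.0111800 − 1)×1000 = (0.918372 − 1)×1000 = -81.628 per mil
f_A = (δ_mix − δ_B)/(δ_A − δ_B) = (-29.84 − (-81.628))/(3.068 − (-81.628))
f_A = 51.788 / 84.696 = 0.6115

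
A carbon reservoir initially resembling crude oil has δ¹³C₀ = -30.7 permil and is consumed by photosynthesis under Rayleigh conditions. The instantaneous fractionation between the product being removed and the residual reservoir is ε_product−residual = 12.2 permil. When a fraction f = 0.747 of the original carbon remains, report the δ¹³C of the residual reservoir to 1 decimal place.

Rayleigh residual: δ_res = (δ₀ + 1000)·f^(α−1) − 1000
α = ε/1000 + 1 = 1.01220, so α − 1 = 0.01220
f^(α−1) = 0.747^(0.01220) = 0.996448
δ_res = (-30.7 + 1000) × 0.996448 − 1000 = 965.857 − 1000 = -34.14 permil

-34.1 permil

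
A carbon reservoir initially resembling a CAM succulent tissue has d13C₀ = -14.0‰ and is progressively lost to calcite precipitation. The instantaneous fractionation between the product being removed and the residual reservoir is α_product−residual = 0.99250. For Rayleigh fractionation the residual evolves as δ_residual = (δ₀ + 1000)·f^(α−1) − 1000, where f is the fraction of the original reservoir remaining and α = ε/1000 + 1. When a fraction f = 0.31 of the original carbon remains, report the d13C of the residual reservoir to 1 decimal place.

Rayleigh residual: δ_res = (δ₀ + 1000)·f^(α−1) − 1000
α − 1 = -0.00750
f^(α−1) = 0.31^(-0.00750) = 1.008823
δ_res = (-14.0 + 1000) × 1.008823 − 1000 = 994.699 − 1000 = -5.30‰

-5.3‰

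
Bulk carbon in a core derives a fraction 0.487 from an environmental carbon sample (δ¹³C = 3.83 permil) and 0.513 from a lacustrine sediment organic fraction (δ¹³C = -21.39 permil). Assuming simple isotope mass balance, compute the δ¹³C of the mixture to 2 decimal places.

-9.11 permil

δ_mix = f_A·δ_A + f_B·δ_B
δ_mix = 0.487 × (3.83) + 0.513 × (-21.39)
δ_mix = 1.865 + -10.973 = -9.108 permil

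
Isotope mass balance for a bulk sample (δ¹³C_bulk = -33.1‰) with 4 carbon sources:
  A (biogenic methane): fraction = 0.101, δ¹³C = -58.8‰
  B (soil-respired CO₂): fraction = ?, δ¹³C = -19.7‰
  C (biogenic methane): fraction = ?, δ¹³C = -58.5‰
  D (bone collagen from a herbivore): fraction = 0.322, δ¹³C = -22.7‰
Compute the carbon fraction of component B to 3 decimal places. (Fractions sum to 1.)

Let f_B and f_C be the unknown fractions; fractions sum to 1 so f_B + f_C = 0.577.
Mass balance: Σ fᵢ·δᵢ = δ_bulk ⇒ f_B·(-19.7) + f_C·(-58.5) = -33.1 − (-13.248) = -19.852
Substitute f_C = 0.577 − f_B:
f_B·(-19.7 − -58.5) = -19.852 − 0.577×(-58.5) = 13.903
f_B = 13.903 / 38.8 = 0.3583

0.358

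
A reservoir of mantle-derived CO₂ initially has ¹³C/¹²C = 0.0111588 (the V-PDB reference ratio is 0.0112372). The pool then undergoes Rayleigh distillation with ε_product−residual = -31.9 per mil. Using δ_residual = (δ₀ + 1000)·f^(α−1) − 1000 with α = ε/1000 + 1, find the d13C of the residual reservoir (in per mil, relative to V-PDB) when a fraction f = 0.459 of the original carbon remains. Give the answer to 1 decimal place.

δ₀ = (0.0111588/0.0112372 − 1)×1000 = (0.993023 − 1)×1000 = -6.977 per mil
α − 1 = ε/1000 = -0.0319
f^(α−1) = 0.459^(-0.0319) = 1.025152
δ_res = (-6.977 + 1000) × 1.025152 − 1000 = 1017.999 − 1000 = 18.00 per mil

18.0 per mil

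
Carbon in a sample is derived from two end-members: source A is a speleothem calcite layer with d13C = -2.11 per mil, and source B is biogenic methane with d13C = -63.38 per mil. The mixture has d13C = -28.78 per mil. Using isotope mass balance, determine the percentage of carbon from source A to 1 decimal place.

δ_mix = f_A·δ_A + (1 − f_A)·δ_B  ⇒  f_A = (δ_mix − δ_B)/(δ_A − δ_B)
f_A = (-28.78 − (-63.38)) / (-2.11 − (-63.38))
f_A = 34.60 / 61.27 = 0.5647

56.5%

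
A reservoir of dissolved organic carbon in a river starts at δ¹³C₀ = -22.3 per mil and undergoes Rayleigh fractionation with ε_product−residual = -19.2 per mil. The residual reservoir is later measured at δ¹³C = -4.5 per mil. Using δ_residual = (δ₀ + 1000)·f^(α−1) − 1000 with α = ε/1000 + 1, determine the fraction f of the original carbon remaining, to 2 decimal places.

0.39

α − 1 = ε/1000 = -0.0192
(δ_res + 1000)/(δ₀ + 1000) = (-4.5 + 1000)/(-22.3 + 1000) = 995.5/977.7 = 1.018206
f = 1.018206^(1/-0.0192) = exp(ln(1.018206)/-0.0192) = exp(0.01804/-0.0192)
f = exp(-0.9397) = 0.3907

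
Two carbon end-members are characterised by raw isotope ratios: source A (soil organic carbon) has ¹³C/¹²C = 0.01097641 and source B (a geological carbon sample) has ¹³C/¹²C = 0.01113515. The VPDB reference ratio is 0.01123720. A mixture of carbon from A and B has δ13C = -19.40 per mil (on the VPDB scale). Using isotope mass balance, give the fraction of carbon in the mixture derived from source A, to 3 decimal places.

0.730

δ_A = (0.01097641/0.01123720 − 1)×1000 = (0.976792 − 1)×1000 = -23.208 per mil
δ_B = (0.01113515/0.01123720 − 1)×1000 = (0.990919 − 1)×1000 = -9.081 per mil
f_A = (δ_mix − δ_B)/(δ_A − δ_B) = (-19.40 − (-9.081))/(-23.208 − (-9.081))
f_A = -10.319 / -14.126 = 0.7305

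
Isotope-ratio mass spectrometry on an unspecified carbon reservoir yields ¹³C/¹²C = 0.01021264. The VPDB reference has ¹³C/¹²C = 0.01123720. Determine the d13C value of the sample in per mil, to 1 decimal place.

-91.2 per mil

d13C = (R_sample / R_standard − 1) × 1000
R_sample / R_standard = 0.01021264 / 0.01123720 = 0.908824
d13C = (0.908824 − 1) × 1000 = -91.18 per mil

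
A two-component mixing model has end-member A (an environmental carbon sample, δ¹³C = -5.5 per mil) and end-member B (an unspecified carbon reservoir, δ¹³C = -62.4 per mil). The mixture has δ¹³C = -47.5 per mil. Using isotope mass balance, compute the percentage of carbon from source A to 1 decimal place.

δ_mix = f_A·δ_A + (1 − f_A)·δ_B  ⇒  f_A = (δ_mix − δ_B)/(δ_A − δ_B)
f_A = (-47.5 − (-62.4)) / (-5.5 − (-62.4))
f_A = 14.9 / 56.9 = 0.2619

26.2%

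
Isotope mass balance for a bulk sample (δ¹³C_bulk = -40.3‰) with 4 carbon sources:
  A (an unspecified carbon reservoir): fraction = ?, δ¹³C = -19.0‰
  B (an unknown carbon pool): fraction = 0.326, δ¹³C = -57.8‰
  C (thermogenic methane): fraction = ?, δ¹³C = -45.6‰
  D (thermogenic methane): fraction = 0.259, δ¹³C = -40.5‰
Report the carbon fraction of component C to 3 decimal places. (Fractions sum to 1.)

0.116

Let f_C and f_A be the unknown fractions; fractions sum to 1 so f_C + f_A = 0.415.
Mass balance: Σ fᵢ·δᵢ = δ_bulk ⇒ f_C·(-45.6) + f_A·(-19.0) = -40.3 − (-29.332) = -10.968
Substitute f_A = 0.415 − f_C:
f_C·(-45.6 − -19.0) = -10.968 − 0.415×(-19.0) = -3.083
f_C = -3.083 / -26.6 = 0.1159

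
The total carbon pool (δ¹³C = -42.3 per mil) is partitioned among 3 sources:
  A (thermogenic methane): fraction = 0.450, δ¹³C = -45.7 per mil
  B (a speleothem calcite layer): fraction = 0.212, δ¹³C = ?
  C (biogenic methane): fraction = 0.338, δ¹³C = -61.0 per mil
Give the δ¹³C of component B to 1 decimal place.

-5.3 per mil

Isotope mass balance: δ_bulk = Σ fᵢ·δᵢ.
-42.3 = 0.450×(-45.7) + 0.212×δ_B + 0.338×(-61.0)
0.212·δ_B = -42.3 − (-41.183) = -1.117
δ_B = -1.117 / 0.212 = -5.27 per mil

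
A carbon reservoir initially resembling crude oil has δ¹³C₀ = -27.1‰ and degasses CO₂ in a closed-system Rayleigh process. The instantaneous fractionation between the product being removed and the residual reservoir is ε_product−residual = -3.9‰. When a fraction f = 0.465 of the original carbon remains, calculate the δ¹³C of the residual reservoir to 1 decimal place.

-24.2‰

Rayleigh residual: δ_res = (δ₀ + 1000)·f^(α−1) − 1000
α = ε/1000 + 1 = 0.99610, so α − 1 = -0.00390
f^(α−1) = 0.465^(-0.00390) = 1.002991
δ_res = (-27.1 + 1000) × 1.002991 − 1000 = 975.810 − 1000 = -24.19‰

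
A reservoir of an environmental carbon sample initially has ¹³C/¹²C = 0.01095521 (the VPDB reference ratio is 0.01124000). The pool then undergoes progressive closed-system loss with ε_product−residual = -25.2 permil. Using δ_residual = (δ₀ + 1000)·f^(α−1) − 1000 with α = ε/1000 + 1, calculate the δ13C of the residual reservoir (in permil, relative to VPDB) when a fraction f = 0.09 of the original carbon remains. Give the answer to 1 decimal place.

δ₀ = (0.01095521/0.01124000 − 1)×1000 = (0.974663 − 1)×1000 = -25.337 permil
α − 1 = ε/1000 = -0.0252
f^(α−1) = 0.09^(-0.0252) = 1.062559
δ_res = (-25.337 + 1000) × 1.062559 − 1000 = 1035.637 − 1000 = 35.64 permil

35.6 permil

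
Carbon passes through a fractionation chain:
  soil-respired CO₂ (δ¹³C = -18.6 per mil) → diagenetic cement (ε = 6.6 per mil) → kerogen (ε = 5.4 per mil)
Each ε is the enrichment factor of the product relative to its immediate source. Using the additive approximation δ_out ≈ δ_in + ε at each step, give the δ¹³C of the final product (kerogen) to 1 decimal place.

-6.6 per mil

step 1: δ ≈ -18.6 + (6.6) = -12.0 per mil
step 2: δ ≈ -12.0 + (5.4) = -6.6 per mil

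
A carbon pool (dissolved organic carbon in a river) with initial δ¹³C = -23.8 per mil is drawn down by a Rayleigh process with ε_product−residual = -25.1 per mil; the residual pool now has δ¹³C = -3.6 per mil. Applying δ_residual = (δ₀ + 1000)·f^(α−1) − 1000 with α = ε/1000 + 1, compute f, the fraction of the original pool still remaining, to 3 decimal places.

0.442

α − 1 = ε/1000 = -0.0251
(δ_res + 1000)/(δ₀ + 1000) = (-3.6 + 1000)/(-23.8 + 1000) = 996.4/976.2 = 1.020692
f = 1.020692^(1/-0.0251) = exp(ln(1.020692)/-0.0251) = exp(0.02048/-0.0251)
f = exp(-0.8160) = 0.4422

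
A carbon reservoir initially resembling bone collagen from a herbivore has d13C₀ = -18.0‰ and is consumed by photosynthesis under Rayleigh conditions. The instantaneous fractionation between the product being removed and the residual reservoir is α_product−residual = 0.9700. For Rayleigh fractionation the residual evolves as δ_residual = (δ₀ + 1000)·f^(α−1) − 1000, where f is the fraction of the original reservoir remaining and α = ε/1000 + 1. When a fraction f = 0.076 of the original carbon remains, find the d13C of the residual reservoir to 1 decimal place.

Rayleigh residual: δ_res = (δ₀ + 1000)·f^(α−1) − 1000
α − 1 = -0.03000
f^(α−1) = 0.076^(-0.03000) = 1.080378
δ_res = (-18.0 + 1000) × 1.080378 − 1000 = 1060.931 − 1000 = 60.93‰

60.9‰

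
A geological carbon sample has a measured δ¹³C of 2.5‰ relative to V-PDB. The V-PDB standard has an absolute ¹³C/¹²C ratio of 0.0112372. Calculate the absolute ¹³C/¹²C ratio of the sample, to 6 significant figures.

0.0112653

R_sample = R_standard × (δ¹³C/1000 + 1)
R_sample = 0.0112372 × (2.5/1000 + 1) = 0.0112372 × 1.002500
R_sample = 0.0112653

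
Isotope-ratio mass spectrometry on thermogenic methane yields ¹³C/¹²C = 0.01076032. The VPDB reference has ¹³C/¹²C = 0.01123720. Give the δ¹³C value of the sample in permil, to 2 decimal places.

-42.44 permil

δ¹³C = (R_sample / R_standard − 1) × 1000
R_sample / R_standard = 0.01076032 / 0.01123720 = 0.957562
δ¹³C = (0.957562 − 1) × 1000 = -42.438 permil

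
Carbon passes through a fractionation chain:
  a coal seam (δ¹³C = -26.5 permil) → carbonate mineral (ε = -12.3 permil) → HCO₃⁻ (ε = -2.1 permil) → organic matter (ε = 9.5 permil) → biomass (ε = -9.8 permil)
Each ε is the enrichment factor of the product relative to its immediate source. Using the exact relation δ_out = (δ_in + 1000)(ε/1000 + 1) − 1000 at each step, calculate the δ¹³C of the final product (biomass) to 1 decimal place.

-40.9 permil

step 1: δ = (-26.50 + 1000)·(-12.3/1000 + 1) − 1000 = -38.47 permil
step 2: δ = (-38.47 + 1000)·(-2.1/1000 + 1) − 1000 = -40.49 permil
step 3: δ = (-40.49 + 1000)·(9.5/1000 + 1) − 1000 = -31.38 permil
step 4: δ = (-31.38 + 1000)·(-9.8/1000 + 1) − 1000 = -40.87 permil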